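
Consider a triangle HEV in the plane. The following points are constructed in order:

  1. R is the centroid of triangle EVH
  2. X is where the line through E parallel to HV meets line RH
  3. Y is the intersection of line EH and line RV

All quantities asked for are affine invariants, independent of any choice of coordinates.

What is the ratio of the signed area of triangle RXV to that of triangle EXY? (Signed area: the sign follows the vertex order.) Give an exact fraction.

Work in coordinates with H = (0, 0), E = (1, 0), V = (0, 1).
1. R is the centroid of triangle EVH ⇒ R = (1/3, 1/3)
2. X is where the line through E parallel to HV meets line RH ⇒ X = (1, 1)
3. Y is the intersection of line EH and line RV ⇒ Y = (1/2, 0)
2·[RXV] = 2/3, 2·[EXY] = 1/2
[RXV]:[EXY] = 2/3:1/2 = 4/3

[RXV]:[EXY] = 4/3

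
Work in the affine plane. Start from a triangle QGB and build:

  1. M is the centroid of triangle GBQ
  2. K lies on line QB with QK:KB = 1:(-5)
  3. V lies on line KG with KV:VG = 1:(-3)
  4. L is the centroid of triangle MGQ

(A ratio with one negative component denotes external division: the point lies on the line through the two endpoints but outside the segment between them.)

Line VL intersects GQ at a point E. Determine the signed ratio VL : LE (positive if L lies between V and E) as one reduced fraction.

VL:LE = -35/8

Choose coordinates Q = (0, 0), G = (1, 0), B = (0, 1).
1. M is the centroid of triangle GBQ ⇒ M = (1/3, 1/3)
2. K lies on line QB with QK:KB = 1:(-5) ⇒ K = (0, -1/4)
3. V lies on line KG with KV:VG = 1:(-3) ⇒ V = (-1/2, -3/8)
4. L is the centroid of triangle MGQ ⇒ L = (4/9, 1/9)
line VL meets GQ at E = (8/35, 0)
L = V + t·(E−V) with t = 35/27, so VL:LE = 35/27:-8/27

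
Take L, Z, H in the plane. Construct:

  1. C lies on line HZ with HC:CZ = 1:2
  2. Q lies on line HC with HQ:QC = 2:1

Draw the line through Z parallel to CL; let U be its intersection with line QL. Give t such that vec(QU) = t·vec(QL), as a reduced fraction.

Set L = (0, 0), Z = (1, 0), H = (0, 1); any affine frame gives the same invariant.
1. C lies on line HZ with HC:CZ = 1:2 ⇒ C = (1/3, 2/3)
2. Q lies on line HC with HQ:QC = 2:1 ⇒ Q = (2/9, 7/9)
through Z parallel to CL: direction (-1/3, -2/3); meets QL at U = (-4/3, -14/3)
U = Q + t·(L−Q) with t = 7

t = 7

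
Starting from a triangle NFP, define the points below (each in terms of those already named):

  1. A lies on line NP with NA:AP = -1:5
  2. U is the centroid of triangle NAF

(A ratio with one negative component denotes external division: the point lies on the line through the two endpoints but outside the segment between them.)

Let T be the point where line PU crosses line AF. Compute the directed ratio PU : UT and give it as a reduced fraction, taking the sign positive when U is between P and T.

PU:UT = 14

Set N = (0, 0), F = (1, 0), P = (0, 1); any affine frame gives the same invariant.
1. A lies on line NP with NA:AP = -1:5 ⇒ A = (0, -1/4)
2. U is the centroid of triangle NAF ⇒ U = (1/3, -1/12)
line PU meets AF at T = (5/14, -9/56)
U = P + t·(T−P) with t = 14/15, so PU:UT = 14/15:1/15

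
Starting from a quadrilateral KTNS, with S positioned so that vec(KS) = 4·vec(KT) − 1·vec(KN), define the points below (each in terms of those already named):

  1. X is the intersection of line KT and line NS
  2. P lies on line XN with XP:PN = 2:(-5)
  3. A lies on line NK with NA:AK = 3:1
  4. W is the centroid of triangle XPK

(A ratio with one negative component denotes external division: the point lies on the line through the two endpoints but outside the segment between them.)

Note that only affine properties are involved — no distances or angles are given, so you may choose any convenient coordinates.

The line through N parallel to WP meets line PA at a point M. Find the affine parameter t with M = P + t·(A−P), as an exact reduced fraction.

Assign K = (0, 0), T = (1, 0), N = (0, 1), S = (4, -1) — the answer is frame-independent, so this choice is without loss of generality.
1. X is the intersection of line KT and line NS ⇒ X = (2, 0)
2. P lies on line XN with XP:PN = 2:(-5) ⇒ P = (10/3, -2/3)
3. A lies on line NK with NA:AK = 3:1 ⇒ A = (0, 1/4)
4. W is the centroid of triangle XPK ⇒ W = (16/9, -2/9)
through N parallel to WP: direction (14/9, -4/9); meets PA at M = (70, -19)
M = P + t·(A−P) with t = -20

t = -20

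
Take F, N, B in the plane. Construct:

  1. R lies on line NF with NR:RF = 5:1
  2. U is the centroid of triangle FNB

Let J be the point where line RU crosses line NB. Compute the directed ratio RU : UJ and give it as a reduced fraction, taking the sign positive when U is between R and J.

RU:UJ = 3/2

Set F = (0, 0), N = (1, 0), B = (0, 1); any affine frame gives the same invariant.
1. R lies on line NF with NR:RF = 5:1 ⇒ R = (1/6, 0)
2. U is the centroid of triangle FNB ⇒ U = (1/3, 1/3)
line RU meets NB at J = (4/9, 5/9)
U = R + t·(J−R) with t = 3/5, so RU:UJ = 3/5:2/5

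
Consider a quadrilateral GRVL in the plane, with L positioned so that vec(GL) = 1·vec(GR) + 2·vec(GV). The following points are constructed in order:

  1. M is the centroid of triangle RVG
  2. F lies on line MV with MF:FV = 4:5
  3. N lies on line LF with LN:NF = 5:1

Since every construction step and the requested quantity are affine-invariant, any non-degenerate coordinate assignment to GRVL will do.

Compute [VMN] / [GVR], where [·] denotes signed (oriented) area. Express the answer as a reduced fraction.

Set G = (0, 0), R = (1, 0), V = (0, 1), L = (1, 2); any affine frame gives the same invariant.
1. M is the centroid of triangle RVG ⇒ M = (1/3, 1/3)
2. F lies on line MV with MF:FV = 4:5 ⇒ F = (5/27, 17/27)
3. N lies on line LF with LN:NF = 5:1 ⇒ N = (26/81, 139/162)
2·[VMN] = 1/6, 2·[GVR] = -1
[VMN]:[GVR] = 1/6:-1 = -1/6

[VMN]:[GVR] = -1/6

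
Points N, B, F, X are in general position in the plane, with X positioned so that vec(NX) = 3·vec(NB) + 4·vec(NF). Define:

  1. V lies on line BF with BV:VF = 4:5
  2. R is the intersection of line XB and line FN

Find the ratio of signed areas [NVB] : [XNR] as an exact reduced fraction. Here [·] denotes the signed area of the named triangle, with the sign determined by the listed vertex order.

Assign N = (0, 0), B = (1, 0), F = (0, 1), X = (3, 4) — the answer is frame-independent, so this choice is without loss of generality.
1. V lies on line BF with BV:VF = 4:5 ⇒ V = (5/9, 4/9)
2. R is the intersection of line XB and line FN ⇒ R = (0, -2)
2·[NVB] = -4/9, 2·[XNR] = 6
[NVB]:[XNR] = -4/9:6 = -2/27

[NVB]:[XNR] = -2/27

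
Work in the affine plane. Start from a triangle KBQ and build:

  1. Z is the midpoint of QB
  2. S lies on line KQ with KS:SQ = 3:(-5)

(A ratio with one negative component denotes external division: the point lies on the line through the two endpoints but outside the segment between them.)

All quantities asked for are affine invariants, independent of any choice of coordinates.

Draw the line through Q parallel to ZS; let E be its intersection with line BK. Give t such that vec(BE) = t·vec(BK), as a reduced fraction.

t = 5/4

Set K = (0, 0), B = (1, 0), Q = (0, 1); any affine frame gives the same invariant.
1. Z is the midpoint of QB ⇒ Z = (1/2, 1/2)
2. S lies on line KQ with KS:SQ = 3:(-5) ⇒ S = (0, -3/2)
through Q parallel to ZS: direction (-1/2, -2); meets BK at E = (-1/4, 0)
E = B + t·(K−B) with t = 5/4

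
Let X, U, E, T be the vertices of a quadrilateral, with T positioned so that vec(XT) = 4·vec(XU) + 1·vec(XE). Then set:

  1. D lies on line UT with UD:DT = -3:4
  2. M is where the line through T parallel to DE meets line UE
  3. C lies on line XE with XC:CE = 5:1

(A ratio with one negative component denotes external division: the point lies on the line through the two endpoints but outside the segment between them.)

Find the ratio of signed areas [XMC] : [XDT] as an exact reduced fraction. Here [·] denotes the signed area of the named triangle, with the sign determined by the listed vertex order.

Assign X = (0, 0), U = (1, 0), E = (0, 1), T = (4, 1) — the answer is frame-independent, so this choice is without loss of generality.
1. D lies on line UT with UD:DT = -3:4 ⇒ D = (-8, -3)
2. M is where the line through T parallel to DE meets line UE ⇒ M = (4/3, -1/3)
3. C lies on line XE with XC:CE = 5:1 ⇒ C = (0, 5/6)
2·[XMC] = 10/9, 2·[XDT] = 4
[XMC]:[XDT] = 10/9:4 = 5/18

[XMC]:[XDT] = 5/18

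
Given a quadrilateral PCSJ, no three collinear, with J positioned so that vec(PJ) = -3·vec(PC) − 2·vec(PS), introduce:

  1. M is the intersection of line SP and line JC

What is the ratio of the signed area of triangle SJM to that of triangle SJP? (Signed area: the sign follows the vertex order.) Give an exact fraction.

Choose coordinates P = (0, 0), C = (1, 0), S = (0, 1), J = (-3, -2).
1. M is the intersection of line SP and line JC ⇒ M = (0, -1/2)
2·[SJM] = 9/2, 2·[SJP] = 3
[SJM]:[SJP] = 9/2:3 = 3/2

[SJM]:[SJP] = 3/2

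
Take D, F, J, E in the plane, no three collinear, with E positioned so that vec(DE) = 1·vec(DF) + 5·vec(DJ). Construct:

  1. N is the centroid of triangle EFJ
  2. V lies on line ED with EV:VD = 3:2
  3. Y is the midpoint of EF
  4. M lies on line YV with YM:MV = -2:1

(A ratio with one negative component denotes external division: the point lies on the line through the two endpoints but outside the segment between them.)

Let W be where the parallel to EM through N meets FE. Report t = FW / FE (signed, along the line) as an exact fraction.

Choose coordinates D = (0, 0), F = (1, 0), J = (0, 1), E = (1, 5).
1. N is the centroid of triangle EFJ ⇒ N = (2/3, 2)
2. V lies on line ED with EV:VD = 3:2 ⇒ V = (2/5, 2)
3. Y is the midpoint of EF ⇒ Y = (1, 5/2)
4. M lies on line YV with YM:MV = -2:1 ⇒ M = (-1/5, 3/2)
through N parallel to EM: direction (-6/5, -7/2); meets FE at W = (1, 107/36)
W = F + t·(E−F) with t = 107/180

t = 107/180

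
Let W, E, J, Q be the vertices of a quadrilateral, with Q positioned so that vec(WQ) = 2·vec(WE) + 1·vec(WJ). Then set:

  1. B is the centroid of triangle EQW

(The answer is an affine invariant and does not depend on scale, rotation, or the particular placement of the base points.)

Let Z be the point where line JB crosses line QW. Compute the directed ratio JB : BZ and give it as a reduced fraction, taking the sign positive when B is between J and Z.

JB:BZ = -7

Set W = (0, 0), E = (1, 0), J = (0, 1), Q = (2, 1); any affine frame gives the same invariant.
1. B is the centroid of triangle EQW ⇒ B = (1, 1/3)
line JB meets QW at Z = (6/7, 3/7)
B = J + t·(Z−J) with t = 7/6, so JB:BZ = 7/6:-1/6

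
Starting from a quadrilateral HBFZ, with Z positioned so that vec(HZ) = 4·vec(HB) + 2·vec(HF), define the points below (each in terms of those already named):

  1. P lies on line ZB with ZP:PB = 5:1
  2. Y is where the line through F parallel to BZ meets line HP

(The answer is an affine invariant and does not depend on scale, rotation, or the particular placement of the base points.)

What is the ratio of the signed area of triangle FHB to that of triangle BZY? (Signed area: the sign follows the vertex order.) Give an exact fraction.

[FHB]:[BZY] = 1/5

Assign H = (0, 0), B = (1, 0), F = (0, 1), Z = (4, 2) — the answer is frame-independent, so this choice is without loss of generality.
1. P lies on line ZB with ZP:PB = 5:1 ⇒ P = (3/2, 1/3)
2. Y is where the line through F parallel to BZ meets line HP ⇒ Y = (-9/4, -1/2)
2·[FHB] = 1, 2·[BZY] = 5
[FHB]:[BZY] = 1:5 = 1/5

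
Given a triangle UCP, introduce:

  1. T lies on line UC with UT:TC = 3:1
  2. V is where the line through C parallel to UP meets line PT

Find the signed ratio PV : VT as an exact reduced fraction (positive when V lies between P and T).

Work in coordinates with U = (0, 0), C = (1, 0), P = (0, 1).
1. T lies on line UC with UT:TC = 3:1 ⇒ T = (3/4, 0)
2. V is where the line through C parallel to UP meets line PT ⇒ V = (1, -1/3)
V = P + t·(T−P) with t = 4/3, so PV:VT = t:(1−t) = 4/3:-1/3

PV:VT = -4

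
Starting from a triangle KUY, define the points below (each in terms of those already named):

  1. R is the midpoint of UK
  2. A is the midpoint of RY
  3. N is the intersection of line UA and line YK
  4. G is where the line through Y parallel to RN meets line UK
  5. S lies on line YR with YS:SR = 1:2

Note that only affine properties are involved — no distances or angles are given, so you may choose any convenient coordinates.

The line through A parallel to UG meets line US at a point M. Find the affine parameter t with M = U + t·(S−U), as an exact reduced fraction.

t = 3/4

Assign K = (0, 0), U = (1, 0), Y = (0, 1) — the answer is frame-independent, so this choice is without loss of generality.
1. R is the midpoint of UK ⇒ R = (1/2, 0)
2. A is the midpoint of RY ⇒ A = (1/4, 1/2)
3. N is the intersection of line UA and line YK ⇒ N = (0, 2/3)
4. G is where the line through Y parallel to RN meets line UK ⇒ G = (3/4, 0)
5. S lies on line YR with YS:SR = 1:2 ⇒ S = (1/6, 2/3)
through A parallel to UG: direction (-1/4, 0); meets US at M = (3/8, 1/2)
M = U + t·(S−U) with t = 3/4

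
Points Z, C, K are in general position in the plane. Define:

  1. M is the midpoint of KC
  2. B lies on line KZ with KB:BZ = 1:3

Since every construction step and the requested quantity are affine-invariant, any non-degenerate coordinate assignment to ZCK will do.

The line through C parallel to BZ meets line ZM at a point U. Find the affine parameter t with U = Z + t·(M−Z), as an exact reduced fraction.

t = 2

Assign Z = (0, 0), C = (1, 0), K = (0, 1) — the answer is frame-independent, so this choice is without loss of generality.
1. M is the midpoint of KC ⇒ M = (1/2, 1/2)
2. B lies on line KZ with KB:BZ = 1:3 ⇒ B = (0, 3/4)
through C parallel to BZ: direction (0, -3/4); meets ZM at U = (1, 1)
U = Z + t·(M−Z) with t = 2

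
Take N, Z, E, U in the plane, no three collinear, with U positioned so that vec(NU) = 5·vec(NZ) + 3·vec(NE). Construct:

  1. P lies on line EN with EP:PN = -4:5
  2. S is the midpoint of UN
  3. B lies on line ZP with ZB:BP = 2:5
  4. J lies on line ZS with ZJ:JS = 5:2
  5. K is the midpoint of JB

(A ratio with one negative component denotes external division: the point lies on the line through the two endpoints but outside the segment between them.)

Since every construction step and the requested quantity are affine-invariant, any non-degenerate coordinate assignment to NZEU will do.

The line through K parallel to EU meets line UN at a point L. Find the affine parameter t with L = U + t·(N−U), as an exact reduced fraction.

Set N = (0, 0), Z = (1, 0), E = (0, 1), U = (5, 3); any affine frame gives the same invariant.
1. P lies on line EN with EP:PN = -4:5 ⇒ P = (0, 5)
2. S is the midpoint of UN ⇒ S = (5/2, 3/2)
3. B lies on line ZP with ZB:BP = 2:5 ⇒ B = (5/7, 10/7)
4. J lies on line ZS with ZJ:JS = 5:2 ⇒ J = (29/14, 15/14)
5. K is the midpoint of JB ⇒ K = (39/28, 5/4)
through K parallel to EU: direction (5, 2); meets UN at L = (97/28, 291/140)
L = U + t·(N−U) with t = 43/140

t = 43/140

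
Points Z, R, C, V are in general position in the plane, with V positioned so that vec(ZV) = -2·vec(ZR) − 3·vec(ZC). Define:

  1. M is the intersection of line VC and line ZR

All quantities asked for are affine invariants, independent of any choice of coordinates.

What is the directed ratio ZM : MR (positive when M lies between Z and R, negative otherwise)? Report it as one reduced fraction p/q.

ZM:MR = -1/3

Work in coordinates with Z = (0, 0), R = (1, 0), C = (0, 1), V = (-2, -3).
1. M is the intersection of line VC and line ZR ⇒ M = (-1/2, 0)
M = Z + t·(R−Z) with t = -1/2, so ZM:MR = t:(1−t) = -1/2:3/2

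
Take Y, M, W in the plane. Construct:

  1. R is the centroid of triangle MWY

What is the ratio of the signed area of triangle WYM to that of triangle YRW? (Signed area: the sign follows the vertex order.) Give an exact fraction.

[WYM]:[YRW] = 3

Choose coordinates Y = (0, 0), M = (1, 0), W = (0, 1).
1. R is the centroid of triangle MWY ⇒ R = (1/3, 1/3)
2·[WYM] = 1, 2·[YRW] = 1/3
[WYM]:[YRW] = 1:1/3 = 3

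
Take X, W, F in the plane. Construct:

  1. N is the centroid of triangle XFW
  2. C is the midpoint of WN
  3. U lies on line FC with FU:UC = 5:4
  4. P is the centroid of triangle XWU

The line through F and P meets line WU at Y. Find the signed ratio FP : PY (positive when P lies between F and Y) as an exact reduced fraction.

Set X = (0, 0), W = (1, 0), F = (0, 1); any affine frame gives the same invariant.
1. N is the centroid of triangle XFW ⇒ N = (1/3, 1/3)
2. C is the midpoint of WN ⇒ C = (2/3, 1/6)
3. U lies on line FC with FU:UC = 5:4 ⇒ U = (10/27, 29/54)
4. P is the centroid of triangle XWU ⇒ P = (37/81, 29/162)
line FP meets WU at Y = (185/1188, 1711/2376)
P = F + t·(Y−F) with t = 44/15, so FP:PY = 44/15:-29/15

FP:PY = -44/29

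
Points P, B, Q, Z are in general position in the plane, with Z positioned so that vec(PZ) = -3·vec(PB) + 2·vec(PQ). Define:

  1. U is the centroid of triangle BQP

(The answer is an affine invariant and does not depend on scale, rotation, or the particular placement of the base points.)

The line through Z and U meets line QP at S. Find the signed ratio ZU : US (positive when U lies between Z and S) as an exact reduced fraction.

Assign P = (0, 0), B = (1, 0), Q = (0, 1), Z = (-3, 2) — the answer is frame-independent, so this choice is without loss of generality.
1. U is the centroid of triangle BQP ⇒ U = (1/3, 1/3)
line ZU meets QP at S = (0, 1/2)
U = Z + t·(S−Z) with t = 10/9, so ZU:US = 10/9:-1/9

ZU:US = -10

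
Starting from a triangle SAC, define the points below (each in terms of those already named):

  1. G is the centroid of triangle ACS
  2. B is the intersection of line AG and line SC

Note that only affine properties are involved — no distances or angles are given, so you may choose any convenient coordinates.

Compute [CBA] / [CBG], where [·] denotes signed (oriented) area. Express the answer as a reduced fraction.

[CBA]:[CBG] = 3

Work in coordinates with S = (0, 0), A = (1, 0), C = (0, 1).
1. G is the centroid of triangle ACS ⇒ G = (1/3, 1/3)
2. B is the intersection of line AG and line SC ⇒ B = (0, 1/2)
2·[CBA] = 1/2, 2·[CBG] = 1/6
[CBA]:[CBG] = 1/2:1/6 = 3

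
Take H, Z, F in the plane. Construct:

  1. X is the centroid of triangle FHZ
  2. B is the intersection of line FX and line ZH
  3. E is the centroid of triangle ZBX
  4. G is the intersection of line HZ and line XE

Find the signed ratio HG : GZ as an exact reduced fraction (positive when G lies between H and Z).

Assign H = (0, 0), Z = (1, 0), F = (0, 1) — the answer is frame-independent, so this choice is without loss of generality.
1. X is the centroid of triangle FHZ ⇒ X = (1/3, 1/3)
2. B is the intersection of line FX and line ZH ⇒ B = (1/2, 0)
3. E is the centroid of triangle ZBX ⇒ E = (11/18, 1/9)
4. G is the intersection of line HZ and line XE ⇒ G = (3/4, 0)
G = H + t·(Z−H) with t = 3/4, so HG:GZ = t:(1−t) = 3/4:1/4

HG:GZ = 3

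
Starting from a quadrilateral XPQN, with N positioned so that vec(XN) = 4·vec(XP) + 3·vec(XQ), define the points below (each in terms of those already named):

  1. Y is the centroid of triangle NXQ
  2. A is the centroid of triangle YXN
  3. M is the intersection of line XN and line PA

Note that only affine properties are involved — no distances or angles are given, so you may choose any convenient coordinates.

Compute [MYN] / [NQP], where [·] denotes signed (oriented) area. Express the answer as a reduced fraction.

Assign X = (0, 0), P = (1, 0), Q = (0, 1), N = (4, 3) — the answer is frame-independent, so this choice is without loss of generality.
1. Y is the centroid of triangle NXQ ⇒ Y = (4/3, 4/3)
2. A is the centroid of triangle YXN ⇒ A = (16/9, 13/9)
3. M is the intersection of line XN and line PA ⇒ M = (52/31, 39/31)
2·[MYN] = -24/31, 2·[NQP] = 6
[MYN]:[NQP] = -24/31:6 = -4/31

[MYN]:[NQP] = -4/31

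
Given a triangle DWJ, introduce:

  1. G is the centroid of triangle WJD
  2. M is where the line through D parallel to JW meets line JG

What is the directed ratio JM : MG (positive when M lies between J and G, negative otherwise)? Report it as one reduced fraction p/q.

Choose coordinates D = (0, 0), W = (1, 0), J = (0, 1).
1. G is the centroid of triangle WJD ⇒ G = (1/3, 1/3)
2. M is where the line through D parallel to JW meets line JG ⇒ M = (1, -1)
M = J + t·(G−J) with t = 3, so JM:MG = t:(1−t) = 3:-2

JM:MG = -3/2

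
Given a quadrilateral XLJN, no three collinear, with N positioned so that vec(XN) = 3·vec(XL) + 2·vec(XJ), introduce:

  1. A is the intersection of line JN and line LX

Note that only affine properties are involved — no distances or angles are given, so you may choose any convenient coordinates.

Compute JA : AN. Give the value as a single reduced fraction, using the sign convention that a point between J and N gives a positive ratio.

JA:AN = -1/2

Assign X = (0, 0), L = (1, 0), J = (0, 1), N = (3, 2) — the answer is frame-independent, so this choice is without loss of generality.
1. A is the intersection of line JN and line LX ⇒ A = (-3, 0)
A = J + t·(N−J) with t = -1, so JA:AN = t:(1−t) = -1:2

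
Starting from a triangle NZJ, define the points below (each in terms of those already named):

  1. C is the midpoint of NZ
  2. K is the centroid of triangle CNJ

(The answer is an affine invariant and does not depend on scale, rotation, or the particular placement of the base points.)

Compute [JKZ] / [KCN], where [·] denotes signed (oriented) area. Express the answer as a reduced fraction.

[JKZ]:[KCN] = -3

Assign N = (0, 0), Z = (1, 0), J = (0, 1) — the answer is frame-independent, so this choice is without loss of generality.
1. C is the midpoint of NZ ⇒ C = (1/2, 0)
2. K is the centroid of triangle CNJ ⇒ K = (1/6, 1/3)
2·[JKZ] = 1/2, 2·[KCN] = -1/6
[JKZ]:[KCN] = 1/2:-1/6 = -3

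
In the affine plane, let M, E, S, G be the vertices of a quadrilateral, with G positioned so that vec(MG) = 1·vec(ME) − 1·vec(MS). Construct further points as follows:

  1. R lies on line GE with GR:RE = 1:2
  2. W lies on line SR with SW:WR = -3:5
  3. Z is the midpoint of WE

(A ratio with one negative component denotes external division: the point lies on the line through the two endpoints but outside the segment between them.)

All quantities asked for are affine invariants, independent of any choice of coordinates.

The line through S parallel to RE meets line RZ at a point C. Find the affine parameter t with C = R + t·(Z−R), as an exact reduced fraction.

Work in coordinates with M = (0, 0), E = (1, 0), S = (0, 1), G = (1, -1).
1. R lies on line GE with GR:RE = 1:2 ⇒ R = (1, -2/3)
2. W lies on line SR with SW:WR = -3:5 ⇒ W = (-3/2, 7/2)
3. Z is the midpoint of WE ⇒ Z = (-1/4, 7/4)
through S parallel to RE: direction (0, 2/3); meets RZ at C = (0, 19/15)
C = R + t·(Z−R) with t = 4/5

t = 4/5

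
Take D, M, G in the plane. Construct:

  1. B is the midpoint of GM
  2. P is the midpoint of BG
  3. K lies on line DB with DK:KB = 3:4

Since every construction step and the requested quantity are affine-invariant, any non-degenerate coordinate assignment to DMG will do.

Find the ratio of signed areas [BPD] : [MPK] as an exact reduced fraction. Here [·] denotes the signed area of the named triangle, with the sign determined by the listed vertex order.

Set D = (0, 0), M = (1, 0), G = (0, 1); any affine frame gives the same invariant.
1. B is the midpoint of GM ⇒ B = (1/2, 1/2)
2. P is the midpoint of BG ⇒ P = (1/4, 3/4)
3. K lies on line DB with DK:KB = 3:4 ⇒ K = (3/14, 3/14)
2·[BPD] = 1/4, 2·[MPK] = 3/7
[BPD]:[MPK] = 1/4:3/7 = 7/12

[BPD]:[MPK] = 7/12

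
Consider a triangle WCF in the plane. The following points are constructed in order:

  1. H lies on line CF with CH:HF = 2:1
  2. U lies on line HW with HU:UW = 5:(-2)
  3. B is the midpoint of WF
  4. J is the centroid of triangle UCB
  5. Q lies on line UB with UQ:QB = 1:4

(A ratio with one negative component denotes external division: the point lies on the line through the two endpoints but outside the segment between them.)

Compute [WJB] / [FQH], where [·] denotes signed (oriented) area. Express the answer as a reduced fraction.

Set W = (0, 0), C = (1, 0), F = (0, 1); any affine frame gives the same invariant.
1. H lies on line CF with CH:HF = 2:1 ⇒ H = (1/3, 2/3)
2. U lies on line HW with HU:UW = 5:(-2) ⇒ U = (-2/9, -4/9)
3. B is the midpoint of WF ⇒ B = (0, 1/2)
4. J is the centroid of triangle UCB ⇒ J = (7/27, 1/54)
5. Q lies on line UB with UQ:QB = 1:4 ⇒ Q = (-8/45, -23/90)
2·[WJB] = 7/54, 2·[FQH] = 43/90
[WJB]:[FQH] = 7/54:43/90 = 35/129

[WJB]:[FQH] = 35/129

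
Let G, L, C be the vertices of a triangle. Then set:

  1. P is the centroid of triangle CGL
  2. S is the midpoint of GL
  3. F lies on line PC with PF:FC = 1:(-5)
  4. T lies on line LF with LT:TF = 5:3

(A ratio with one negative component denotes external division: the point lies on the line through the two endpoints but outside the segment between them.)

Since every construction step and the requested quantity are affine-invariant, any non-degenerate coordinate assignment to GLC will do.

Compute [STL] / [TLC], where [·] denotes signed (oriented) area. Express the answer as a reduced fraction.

Work in coordinates with G = (0, 0), L = (1, 0), C = (0, 1).
1. P is the centroid of triangle CGL ⇒ P = (1/3, 1/3)
2. S is the midpoint of GL ⇒ S = (1/2, 0)
3. F lies on line PC with PF:FC = 1:(-5) ⇒ F = (5/12, 1/6)
4. T lies on line LF with LT:TF = 5:3 ⇒ T = (61/96, 5/48)
2·[STL] = -5/96, 2·[TLC] = 25/96
[STL]:[TLC] = -5/96:25/96 = -1/5

[STL]:[TLC] = -1/5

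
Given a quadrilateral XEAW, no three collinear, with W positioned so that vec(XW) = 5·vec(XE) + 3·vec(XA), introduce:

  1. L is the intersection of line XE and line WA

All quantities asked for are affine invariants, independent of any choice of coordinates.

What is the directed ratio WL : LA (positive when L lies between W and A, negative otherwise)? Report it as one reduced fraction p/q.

WL:LA = -3

Choose coordinates X = (0, 0), E = (1, 0), A = (0, 1), W = (5, 3).
1. L is the intersection of line XE and line WA ⇒ L = (-5/2, 0)
L = W + t·(A−W) with t = 3/2, so WL:LA = t:(1−t) = 3/2:-1/2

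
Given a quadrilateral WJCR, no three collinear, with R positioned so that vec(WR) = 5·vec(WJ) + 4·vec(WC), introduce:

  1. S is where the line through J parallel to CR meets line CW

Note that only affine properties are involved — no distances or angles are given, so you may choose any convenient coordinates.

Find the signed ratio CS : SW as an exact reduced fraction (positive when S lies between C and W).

Choose coordinates W = (0, 0), J = (1, 0), C = (0, 1), R = (5, 4).
1. S is where the line through J parallel to CR meets line CW ⇒ S = (0, -3/5)
S = C + t·(W−C) with t = 8/5, so CS:SW = t:(1−t) = 8/5:-3/5

CS:SW = -8/3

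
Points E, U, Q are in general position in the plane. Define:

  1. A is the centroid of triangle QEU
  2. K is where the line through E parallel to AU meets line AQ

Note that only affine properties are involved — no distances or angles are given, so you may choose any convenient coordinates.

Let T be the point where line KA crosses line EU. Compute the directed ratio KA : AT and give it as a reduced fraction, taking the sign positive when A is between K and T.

KA:AT = -2

Set E = (0, 0), U = (1, 0), Q = (0, 1); any affine frame gives the same invariant.
1. A is the centroid of triangle QEU ⇒ A = (1/3, 1/3)
2. K is where the line through E parallel to AU meets line AQ ⇒ K = (2/3, -1/3)
line KA meets EU at T = (1/2, 0)
A = K + t·(T−K) with t = 2, so KA:AT = 2:-1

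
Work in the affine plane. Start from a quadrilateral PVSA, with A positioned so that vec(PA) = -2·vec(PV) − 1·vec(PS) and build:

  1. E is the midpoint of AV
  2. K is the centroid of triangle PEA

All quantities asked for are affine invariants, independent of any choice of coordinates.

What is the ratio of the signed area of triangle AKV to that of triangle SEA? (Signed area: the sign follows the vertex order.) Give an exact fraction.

Assign P = (0, 0), V = (1, 0), S = (0, 1), A = (-2, -1) — the answer is frame-independent, so this choice is without loss of generality.
1. E is the midpoint of AV ⇒ E = (-1/2, -1/2)
2. K is the centroid of triangle PEA ⇒ K = (-5/6, -1/2)
2·[AKV] = -1/3, 2·[SEA] = -2
[AKV]:[SEA] = -1/3:-2 = 1/6

[AKV]:[SEA] = 1/6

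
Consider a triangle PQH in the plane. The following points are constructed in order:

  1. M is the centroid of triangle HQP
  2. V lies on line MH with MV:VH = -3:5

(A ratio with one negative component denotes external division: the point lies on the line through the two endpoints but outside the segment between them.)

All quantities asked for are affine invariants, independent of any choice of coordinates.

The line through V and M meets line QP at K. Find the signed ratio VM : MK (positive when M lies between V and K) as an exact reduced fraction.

VM:MK = -3

Set P = (0, 0), Q = (1, 0), H = (0, 1); any affine frame gives the same invariant.
1. M is the centroid of triangle HQP ⇒ M = (1/3, 1/3)
2. V lies on line MH with MV:VH = -3:5 ⇒ V = (5/6, -2/3)
line VM meets QP at K = (1/2, 0)
M = V + t·(K−V) with t = 3/2, so VM:MK = 3/2:-1/2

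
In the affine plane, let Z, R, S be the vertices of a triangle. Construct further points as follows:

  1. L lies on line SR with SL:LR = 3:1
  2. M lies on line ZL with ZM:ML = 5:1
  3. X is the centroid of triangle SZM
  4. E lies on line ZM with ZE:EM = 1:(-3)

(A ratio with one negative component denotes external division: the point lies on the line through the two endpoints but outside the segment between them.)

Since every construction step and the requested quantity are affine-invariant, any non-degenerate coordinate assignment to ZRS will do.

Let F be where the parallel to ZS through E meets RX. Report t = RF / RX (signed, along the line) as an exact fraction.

t = 63/38

Assign Z = (0, 0), R = (1, 0), S = (0, 1) — the answer is frame-independent, so this choice is without loss of generality.
1. L lies on line SR with SL:LR = 3:1 ⇒ L = (3/4, 1/4)
2. M lies on line ZL with ZM:ML = 5:1 ⇒ M = (5/8, 5/24)
3. X is the centroid of triangle SZM ⇒ X = (5/24, 29/72)
4. E lies on line ZM with ZE:EM = 1:(-3) ⇒ E = (-5/16, -5/48)
through E parallel to ZS: direction (0, 1); meets RX at F = (-5/16, 203/304)
F = R + t·(X−R) with t = 63/38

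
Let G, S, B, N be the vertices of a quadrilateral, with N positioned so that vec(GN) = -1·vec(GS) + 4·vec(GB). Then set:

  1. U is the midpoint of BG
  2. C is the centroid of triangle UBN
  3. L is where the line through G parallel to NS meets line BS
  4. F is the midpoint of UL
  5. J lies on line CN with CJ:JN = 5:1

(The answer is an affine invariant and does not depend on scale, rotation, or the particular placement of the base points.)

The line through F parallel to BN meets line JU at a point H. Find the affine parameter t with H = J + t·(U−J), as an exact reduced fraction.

t = 44/17

Choose coordinates G = (0, 0), S = (1, 0), B = (0, 1), N = (-1, 4).
1. U is the midpoint of BG ⇒ U = (0, 1/2)
2. C is the centroid of triangle UBN ⇒ C = (-1/3, 11/6)
3. L is where the line through G parallel to NS meets line BS ⇒ L = (-1, 2)
4. F is the midpoint of UL ⇒ F = (-1/2, 5/4)
5. J lies on line CN with CJ:JN = 5:1 ⇒ J = (-8/9, 131/36)
through F parallel to BN: direction (-1, 3); meets JU at H = (24/17, -305/68)
H = J + t·(U−J) with t = 44/17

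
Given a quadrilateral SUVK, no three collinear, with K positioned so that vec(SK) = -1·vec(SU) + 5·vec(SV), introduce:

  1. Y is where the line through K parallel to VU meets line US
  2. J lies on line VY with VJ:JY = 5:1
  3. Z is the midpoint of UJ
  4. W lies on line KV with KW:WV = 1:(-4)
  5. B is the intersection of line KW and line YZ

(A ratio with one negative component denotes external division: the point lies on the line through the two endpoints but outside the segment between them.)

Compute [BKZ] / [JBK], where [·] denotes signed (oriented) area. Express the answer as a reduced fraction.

[BKZ]:[JBK] = 31/50

Work in coordinates with S = (0, 0), U = (1, 0), V = (0, 1), K = (-1, 5).
1. Y is where the line through K parallel to VU meets line US ⇒ Y = (4, 0)
2. J lies on line VY with VJ:JY = 5:1 ⇒ J = (10/3, 1/6)
3. Z is the midpoint of UJ ⇒ Z = (13/6, 1/12)
4. W lies on line KV with KW:WV = 1:(-4) ⇒ W = (-4/3, 19/3)
5. B is the intersection of line KW and line YZ ⇒ B = (6/29, 5/29)
2·[BKZ] = -1085/116, 2·[JBK] = -875/58
[BKZ]:[JBK] = -1085/116:-875/58 = 31/50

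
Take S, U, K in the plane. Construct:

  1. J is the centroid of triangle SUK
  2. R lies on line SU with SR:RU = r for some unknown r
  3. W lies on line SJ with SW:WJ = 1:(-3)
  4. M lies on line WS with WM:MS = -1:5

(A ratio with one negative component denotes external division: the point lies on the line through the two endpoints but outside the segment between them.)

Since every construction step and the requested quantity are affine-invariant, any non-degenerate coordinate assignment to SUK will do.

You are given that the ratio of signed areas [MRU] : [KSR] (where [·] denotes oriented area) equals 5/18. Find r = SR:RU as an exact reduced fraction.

r = -3/4

Choose coordinates S = (0, 0), U = (1, 0), K = (0, 1).
1. J is the centroid of triangle SUK ⇒ J = (1/3, 1/3)
2. With SR:RU = r, write λ = r/(r+1) so R = S + λ·(U−S); R is affine-linear in λ
3. W lies on line SJ with SW:WJ = 1:(-3) ⇒ W = (-1/6, -1/6)
4. M lies on line WS with WM:MS = -1:5 ⇒ M = (-5/24, -5/24)
Every point depending on R is an affine combination of R and λ-independent points, so each such coordinate is linear in λ; the λ² term in each signed area is a multiple of (U−S)×(U−S) = 0, so 2·[MRU] and 2·[KSR] are each linear in λ. Evaluating at λ=0 and λ=1:
  2·[MRU] = 5/24·λ − 5/24,   2·[KSR] = λ
So [MRU]:[KSR] = (5/24·λ − 5/24) / (λ). Setting this equal to 5/18:
  5/24·λ − 5/24 = 5/18·(λ)  ⇒  λ = -3
Then r = λ/(1−λ) = (-3)/(4) = -3/4. Check: with r = -3/4, R = (-3, 0) and [MRU]:[KSR] = 5/18 as required.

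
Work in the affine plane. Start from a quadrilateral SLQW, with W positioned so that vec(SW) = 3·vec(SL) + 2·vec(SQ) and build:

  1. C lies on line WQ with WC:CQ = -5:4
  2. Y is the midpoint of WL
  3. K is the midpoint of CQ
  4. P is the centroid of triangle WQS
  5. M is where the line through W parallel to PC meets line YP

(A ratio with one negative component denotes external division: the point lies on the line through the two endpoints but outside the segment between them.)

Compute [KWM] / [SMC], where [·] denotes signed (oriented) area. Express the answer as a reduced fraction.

Assign S = (0, 0), L = (1, 0), Q = (0, 1), W = (3, 2) — the answer is frame-independent, so this choice is without loss of generality.
1. C lies on line WQ with WC:CQ = -5:4 ⇒ C = (-12, -3)
2. Y is the midpoint of WL ⇒ Y = (2, 1)
3. K is the midpoint of CQ ⇒ K = (-6, -1)
4. P is the centroid of triangle WQS ⇒ P = (1, 1)
5. M is where the line through W parallel to PC meets line YP ⇒ M = (-1/4, 1)
2·[KWM] = 3/4, 2·[SMC] = 51/4
[KWM]:[SMC] = 3/4:51/4 = 1/17

[KWM]:[SMC] = 1/17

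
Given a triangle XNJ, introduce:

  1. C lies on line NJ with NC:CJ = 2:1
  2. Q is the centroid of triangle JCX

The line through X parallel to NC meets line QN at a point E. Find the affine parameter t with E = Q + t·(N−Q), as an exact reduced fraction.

t = -2

Work in coordinates with X = (0, 0), N = (1, 0), J = (0, 1).
1. C lies on line NJ with NC:CJ = 2:1 ⇒ C = (1/3, 2/3)
2. Q is the centroid of triangle JCX ⇒ Q = (1/9, 5/9)
through X parallel to NC: direction (-2/3, 2/3); meets QN at E = (-5/3, 5/3)
E = Q + t·(N−Q) with t = -2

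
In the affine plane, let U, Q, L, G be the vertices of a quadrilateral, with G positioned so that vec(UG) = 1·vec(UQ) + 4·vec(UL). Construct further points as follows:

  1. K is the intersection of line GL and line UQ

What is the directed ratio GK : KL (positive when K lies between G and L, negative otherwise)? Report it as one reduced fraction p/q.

GK:KL = -4

Choose coordinates U = (0, 0), Q = (1, 0), L = (0, 1), G = (1, 4).
1. K is the intersection of line GL and line UQ ⇒ K = (-1/3, 0)
K = G + t·(L−G) with t = 4/3, so GK:KL = t:(1−t) = 4/3:-1/3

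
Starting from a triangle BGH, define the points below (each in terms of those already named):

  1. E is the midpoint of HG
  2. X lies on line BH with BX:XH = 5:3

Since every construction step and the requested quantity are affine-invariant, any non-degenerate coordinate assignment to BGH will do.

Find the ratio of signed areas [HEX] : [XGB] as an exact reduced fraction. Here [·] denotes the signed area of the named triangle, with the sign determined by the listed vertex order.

[HEX]:[XGB] = 3/10

Set B = (0, 0), G = (1, 0), H = (0, 1); any affine frame gives the same invariant.
1. E is the midpoint of HG ⇒ E = (1/2, 1/2)
2. X lies on line BH with BX:XH = 5:3 ⇒ X = (0, 5/8)
2·[HEX] = -3/16, 2·[XGB] = -5/8
[HEX]:[XGB] = -3/16:-5/8 = 3/10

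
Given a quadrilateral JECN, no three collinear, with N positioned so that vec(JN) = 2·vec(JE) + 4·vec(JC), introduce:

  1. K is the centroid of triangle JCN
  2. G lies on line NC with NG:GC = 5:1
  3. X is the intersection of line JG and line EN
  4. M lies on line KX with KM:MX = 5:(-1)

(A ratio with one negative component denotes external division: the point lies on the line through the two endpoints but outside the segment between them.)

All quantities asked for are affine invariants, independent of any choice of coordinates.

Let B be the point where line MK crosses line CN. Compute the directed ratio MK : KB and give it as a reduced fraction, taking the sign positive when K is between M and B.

MK:KB = 185/2

Choose coordinates J = (0, 0), E = (1, 0), C = (0, 1), N = (2, 4).
1. K is the centroid of triangle JCN ⇒ K = (2/3, 5/3)
2. G lies on line NC with NG:GC = 5:1 ⇒ G = (1/3, 3/2)
3. X is the intersection of line JG and line EN ⇒ X = (-8, -36)
4. M lies on line KX with KM:MX = 5:(-1) ⇒ M = (-61/6, -545/12)
line MK meets CN at B = (29/37, 161/74)
K = M + t·(B−M) with t = 185/187, so MK:KB = 185/187:2/187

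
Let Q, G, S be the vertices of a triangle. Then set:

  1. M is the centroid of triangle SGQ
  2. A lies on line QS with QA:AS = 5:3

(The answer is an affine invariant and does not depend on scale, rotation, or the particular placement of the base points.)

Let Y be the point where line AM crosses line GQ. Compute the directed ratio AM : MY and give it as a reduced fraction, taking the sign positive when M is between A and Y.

AM:MY = 7/8

Assign Q = (0, 0), G = (1, 0), S = (0, 1) — the answer is frame-independent, so this choice is without loss of generality.
1. M is the centroid of triangle SGQ ⇒ M = (1/3, 1/3)
2. A lies on line QS with QA:AS = 5:3 ⇒ A = (0, 5/8)
line AM meets GQ at Y = (5/7, 0)
M = A + t·(Y−A) with t = 7/15, so AM:MY = 7/15:8/15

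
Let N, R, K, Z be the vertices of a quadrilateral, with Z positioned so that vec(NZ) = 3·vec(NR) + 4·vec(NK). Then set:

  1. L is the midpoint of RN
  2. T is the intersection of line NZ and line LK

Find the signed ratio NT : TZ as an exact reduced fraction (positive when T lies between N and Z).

Set N = (0, 0), R = (1, 0), K = (0, 1), Z = (3, 4); any affine frame gives the same invariant.
1. L is the midpoint of RN ⇒ L = (1/2, 0)
2. T is the intersection of line NZ and line LK ⇒ T = (3/10, 2/5)
T = N + t·(Z−N) with t = 1/10, so NT:TZ = t:(1−t) = 1/10:9/10

NT:TZ = 1/9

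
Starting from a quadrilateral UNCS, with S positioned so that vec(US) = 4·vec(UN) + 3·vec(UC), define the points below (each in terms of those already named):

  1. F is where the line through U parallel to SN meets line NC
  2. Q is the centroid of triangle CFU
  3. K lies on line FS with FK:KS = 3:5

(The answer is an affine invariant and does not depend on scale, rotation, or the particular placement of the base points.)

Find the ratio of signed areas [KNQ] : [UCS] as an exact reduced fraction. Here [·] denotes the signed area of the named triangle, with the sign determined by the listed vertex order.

Set U = (0, 0), N = (1, 0), C = (0, 1), S = (4, 3); any affine frame gives the same invariant.
1. F is where the line through U parallel to SN meets line NC ⇒ F = (1/2, 1/2)
2. Q is the centroid of triangle CFU ⇒ Q = (1/6, 1/2)
3. K lies on line FS with FK:KS = 3:5 ⇒ K = (29/16, 23/16)
2·[KNQ] = -77/48, 2·[UCS] = -4
[KNQ]:[UCS] = -77/48:-4 = 77/192

[KNQ]:[UCS] = 77/192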